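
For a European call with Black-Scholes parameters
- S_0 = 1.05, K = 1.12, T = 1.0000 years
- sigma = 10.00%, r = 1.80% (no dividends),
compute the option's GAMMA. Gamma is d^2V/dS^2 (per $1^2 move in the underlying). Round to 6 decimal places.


Answer: Gamma = 3.485404

Derivation:
d1 = -0.4153852114; d2 = -0.5153852114
phi(d1) = 0.3659674185; exp(-qT) = 1.0000000000; exp(-rT) = 0.9821610324
Gamma = exp(-qT) * phi(d1) / (S * sigma * sqrt(T)) = 1.0000000000 * 0.3659674185 / (1.0500 * 0.1000 * 1.0000000000) = 3.485404


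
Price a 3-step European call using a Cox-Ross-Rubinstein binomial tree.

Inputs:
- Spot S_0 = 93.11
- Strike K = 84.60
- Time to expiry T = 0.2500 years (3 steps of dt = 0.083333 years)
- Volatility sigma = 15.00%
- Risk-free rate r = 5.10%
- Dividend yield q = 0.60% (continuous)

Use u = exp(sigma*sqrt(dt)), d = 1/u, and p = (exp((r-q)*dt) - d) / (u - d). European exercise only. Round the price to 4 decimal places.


Answer: Price = V(0,0) = 9.7279

Derivation:
dt = T/N = 0.083333
u = exp(sigma*sqrt(dt)) = 1.044252; d = 1/u = 0.957623
p = (exp((r-q)*dt) - d) / (u - d) = 0.532545
Discount per step: exp(-r*dt) = 0.995759
Stock lattice S(k, i) with i counting down-moves:
  k=0: S(0,0) = 93.1100
  k=1: S(1,0) = 97.2303; S(1,1) = 89.1643
  k=2: S(2,0) = 101.5330; S(2,1) = 93.1100; S(2,2) = 85.3857
  k=3: S(3,0) = 106.0261; S(3,1) = 97.2303; S(3,2) = 89.1643; S(3,3) = 81.7673
Terminal payoffs V(N, i) = max(S_T - K, 0):
  V(3,0) = 21.426112; V(3,1) = 12.630346; V(3,2) = 4.564263; V(3,3) = 0.000000
Backward induction: V(k, i) = exp(-r*dt) * [p * V(k+1, i) + (1-p) * V(k+1, i+1)].
  V(2,0) = exp(-r*dt) * [p*21.426112 + (1-p)*12.630346] = 17.241060
  V(2,1) = exp(-r*dt) * [p*12.630346 + (1-p)*4.564263] = 8.822244
  V(2,2) = exp(-r*dt) * [p*4.564263 + (1-p)*0.000000] = 2.420369
  V(1,0) = exp(-r*dt) * [p*17.241060 + (1-p)*8.822244] = 13.249216
  V(1,1) = exp(-r*dt) * [p*8.822244 + (1-p)*2.420369] = 5.804934
  V(0,0) = exp(-r*dt) * [p*13.249216 + (1-p)*5.804934] = 9.727921


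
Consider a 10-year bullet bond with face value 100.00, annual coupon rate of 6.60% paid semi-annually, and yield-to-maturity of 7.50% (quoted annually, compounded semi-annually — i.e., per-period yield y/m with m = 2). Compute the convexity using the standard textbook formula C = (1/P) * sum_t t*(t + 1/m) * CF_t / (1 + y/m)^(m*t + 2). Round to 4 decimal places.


Answer: Convexity = 64.3611

Derivation:
Coupon per period c = face * coupon_rate / m = 3.300000
Periods per year m = 2; per-period yield y/m = 0.037500
Number of cashflows N = 20
Cashflows (t years, CF_t, discount factor 1/(1+y/m)^(m*t), PV):
  t = 0.5000: CF_t = 3.300000, DF = 0.963855, PV = 3.180723
  t = 1.0000: CF_t = 3.300000, DF = 0.929017, PV = 3.065757
  t = 1.5000: CF_t = 3.300000, DF = 0.895438, PV = 2.954947
  t = 2.0000: CF_t = 3.300000, DF = 0.863073, PV = 2.848141
  t = 2.5000: CF_t = 3.300000, DF = 0.831878, PV = 2.745196
  t = 3.0000: CF_t = 3.300000, DF = 0.801810, PV = 2.645972
  t = 3.5000: CF_t = 3.300000, DF = 0.772829, PV = 2.550335
  t = 4.0000: CF_t = 3.300000, DF = 0.744895, PV = 2.458154
  t = 4.5000: CF_t = 3.300000, DF = 0.717971, PV = 2.369305
  t = 5.0000: CF_t = 3.300000, DF = 0.692020, PV = 2.283668
  t = 5.5000: CF_t = 3.300000, DF = 0.667008, PV = 2.201125
  t = 6.0000: CF_t = 3.300000, DF = 0.642899, PV = 2.121567
  t = 6.5000: CF_t = 3.300000, DF = 0.619662, PV = 2.044883
  t = 7.0000: CF_t = 3.300000, DF = 0.597264, PV = 1.970972
  t = 7.5000: CF_t = 3.300000, DF = 0.575676, PV = 1.899732
  t = 8.0000: CF_t = 3.300000, DF = 0.554869, PV = 1.831067
  t = 8.5000: CF_t = 3.300000, DF = 0.534813, PV = 1.764884
  t = 9.0000: CF_t = 3.300000, DF = 0.515483, PV = 1.701093
  t = 9.5000: CF_t = 3.300000, DF = 0.496851, PV = 1.639608
  t = 10.0000: CF_t = 103.300000, DF = 0.478892, PV = 49.469579
Price P = sum_t PV_t = 93.746708
Convexity numerator sum_t t*(t + 1/m) * CF_t / (1+y/m)^(m*t + 2):
  t = 0.5000: term = 1.477473
  t = 1.0000: term = 4.272212
  t = 1.5000: term = 8.235589
  t = 2.0000: term = 13.229862
  t = 2.5000: term = 19.127511
  t = 3.0000: term = 25.810618
  t = 3.5000: term = 33.170272
  t = 4.0000: term = 41.106016
  t = 4.5000: term = 49.525321
  t = 5.0000: term = 58.343082
  t = 5.5000: term = 67.481155
  t = 6.0000: term = 76.867910
  t = 6.5000: term = 86.437810
  t = 7.0000: term = 96.131021
  t = 7.5000: term = 105.893036
  t = 8.0000: term = 115.674320
  t = 8.5000: term = 125.429986
  t = 9.0000: term = 135.119474
  t = 9.5000: term = 144.706264
  t = 10.0000: term = 4825.599803
Convexity = (1/P) * sum = 6033.638736 / 93.746708 = 64.361073


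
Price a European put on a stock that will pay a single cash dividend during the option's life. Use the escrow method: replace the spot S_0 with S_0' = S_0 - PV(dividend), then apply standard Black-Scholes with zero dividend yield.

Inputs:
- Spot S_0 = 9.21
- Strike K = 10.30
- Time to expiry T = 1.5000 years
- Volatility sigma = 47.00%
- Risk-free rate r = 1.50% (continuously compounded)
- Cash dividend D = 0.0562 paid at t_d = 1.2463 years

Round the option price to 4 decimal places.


PV(D) = D * exp(-r * t_d) = 0.0562 * 0.98147916 = 0.05515913
S_0' = S_0 - PV(D) = 9.2100 - 0.05515913 = 9.15484087
d1 = (ln(S_0'/K) + (r + sigma^2/2)*T) / (sigma*sqrt(T)) = 0.12215119
d2 = d1 - sigma*sqrt(T) = -0.45347890
exp(-rT) = 0.97775124
N(-d1) = 0.45138964; N(-d2) = 0.67489803
P = K * exp(-rT) * N(-d2) - S_0' * N(-d1) = 10.3000 * 0.97775124 * 0.67489803 - 9.15484087 * 0.45138964 = 2.6644

Answer: Price = 2.6644


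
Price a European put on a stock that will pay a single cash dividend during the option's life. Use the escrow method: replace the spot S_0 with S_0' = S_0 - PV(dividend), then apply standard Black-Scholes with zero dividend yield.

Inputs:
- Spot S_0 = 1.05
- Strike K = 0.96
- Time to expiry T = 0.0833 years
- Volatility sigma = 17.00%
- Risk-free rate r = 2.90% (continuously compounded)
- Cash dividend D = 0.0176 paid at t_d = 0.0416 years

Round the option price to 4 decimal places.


PV(D) = D * exp(-r * t_d) = 0.0176 * 0.99879433 = 0.01757878
S_0' = S_0 - PV(D) = 1.0500 - 0.01757878 = 1.03242122
d1 = (ln(S_0'/K) + (r + sigma^2/2)*T) / (sigma*sqrt(T)) = 1.55606214
d2 = d1 - sigma*sqrt(T) = 1.50699719
exp(-rT) = 0.99758722
N(-d1) = 0.05984666; N(-d2) = 0.06590569
P = K * exp(-rT) * N(-d2) - S_0' * N(-d1) = 0.9600 * 0.99758722 * 0.06590569 - 1.03242122 * 0.05984666 = 0.0013

Answer: Price = 0.0013


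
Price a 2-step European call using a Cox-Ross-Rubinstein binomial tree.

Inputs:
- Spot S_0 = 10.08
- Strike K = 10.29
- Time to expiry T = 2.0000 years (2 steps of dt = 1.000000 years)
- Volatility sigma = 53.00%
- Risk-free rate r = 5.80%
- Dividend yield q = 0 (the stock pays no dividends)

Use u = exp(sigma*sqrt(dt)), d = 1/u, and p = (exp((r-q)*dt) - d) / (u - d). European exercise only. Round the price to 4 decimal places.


Answer: Price = V(0,0) = 3.0146

Derivation:
dt = T/N = 1.000000
u = exp(sigma*sqrt(dt)) = 1.698932; d = 1/u = 0.588605
p = (exp((r-q)*dt) - d) / (u - d) = 0.424298
Discount per step: exp(-r*dt) = 0.943650
Stock lattice S(k, i) with i counting down-moves:
  k=0: S(0,0) = 10.0800
  k=1: S(1,0) = 17.1252; S(1,1) = 5.9331
  k=2: S(2,0) = 29.0946; S(2,1) = 10.0800; S(2,2) = 3.4923
Terminal payoffs V(N, i) = max(S_T - K, 0):
  V(2,0) = 18.804620; V(2,1) = 0.000000; V(2,2) = 0.000000
Backward induction: V(k, i) = exp(-r*dt) * [p * V(k+1, i) + (1-p) * V(k+1, i+1)].
  V(1,0) = exp(-r*dt) * [p*18.804620 + (1-p)*0.000000] = 7.529164
  V(1,1) = exp(-r*dt) * [p*0.000000 + (1-p)*0.000000] = 0.000000
  V(0,0) = exp(-r*dt) * [p*7.529164 + (1-p)*0.000000] = 3.014595


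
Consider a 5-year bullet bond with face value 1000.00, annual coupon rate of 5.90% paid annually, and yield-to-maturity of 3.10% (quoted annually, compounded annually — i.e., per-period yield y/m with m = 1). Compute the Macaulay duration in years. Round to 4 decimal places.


Answer: Macaulay duration = 4.5076 years

Derivation:
Coupon per period c = face * coupon_rate / m = 59.000000
Periods per year m = 1; per-period yield y/m = 0.031000
Number of cashflows N = 5
Cashflows (t years, CF_t, discount factor 1/(1+y/m)^(m*t), PV):
  t = 1.0000: CF_t = 59.000000, DF = 0.969932, PV = 57.225994
  t = 2.0000: CF_t = 59.000000, DF = 0.940768, PV = 55.505329
  t = 3.0000: CF_t = 59.000000, DF = 0.912481, PV = 53.836401
  t = 4.0000: CF_t = 59.000000, DF = 0.885045, PV = 52.217653
  t = 5.0000: CF_t = 1059.000000, DF = 0.858434, PV = 909.081110
Price P = sum_t PV_t = 1127.866487
Macaulay numerator sum_t t * PV_t:
  t * PV_t at t = 1.0000: 57.225994
  t * PV_t at t = 2.0000: 111.010658
  t * PV_t at t = 3.0000: 161.509202
  t * PV_t at t = 4.0000: 208.870613
  t * PV_t at t = 5.0000: 4545.405551
Macaulay duration D = (sum_t t * PV_t) / P = 5084.022018 / 1127.866487 = 4.507645


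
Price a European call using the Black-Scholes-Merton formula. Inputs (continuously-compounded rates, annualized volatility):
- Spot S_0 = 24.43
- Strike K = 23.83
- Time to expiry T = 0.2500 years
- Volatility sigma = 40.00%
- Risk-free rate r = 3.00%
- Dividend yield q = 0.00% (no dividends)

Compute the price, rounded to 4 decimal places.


d1 = (ln(S/K) + (r - q + 0.5*sigma^2) * T) / (sigma * sqrt(T)) = 0.26183297
d2 = d1 - sigma * sqrt(T) = 0.06183297
exp(-rT) = 0.99252805; exp(-qT) = 1.00000000
C = S_0 * exp(-qT) * N(d1) - K * exp(-rT) * N(d2)
N(d1) = 0.60327489; N(d2) = 0.52465208
C = 24.4300 * 1.00000000 * 0.60327489 - 23.8300 * 0.99252805 * 0.52465208 = 2.3290

Answer: Price = 2.3290


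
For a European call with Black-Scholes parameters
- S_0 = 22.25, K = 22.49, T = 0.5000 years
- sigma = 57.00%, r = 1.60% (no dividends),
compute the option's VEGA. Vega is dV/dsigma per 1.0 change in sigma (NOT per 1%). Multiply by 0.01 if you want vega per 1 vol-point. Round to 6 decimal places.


d1 = 0.1947551771; d2 = -0.2082956882
phi(d1) = 0.3914477151; exp(-qT) = 1.0000000000; exp(-rT) = 0.9920319148
Vega = S * exp(-qT) * phi(d1) * sqrt(T) = 22.2500 * 1.0000000000 * 0.3914477151 * 0.7071067812 = 6.158696

Answer: Vega = 6.158696


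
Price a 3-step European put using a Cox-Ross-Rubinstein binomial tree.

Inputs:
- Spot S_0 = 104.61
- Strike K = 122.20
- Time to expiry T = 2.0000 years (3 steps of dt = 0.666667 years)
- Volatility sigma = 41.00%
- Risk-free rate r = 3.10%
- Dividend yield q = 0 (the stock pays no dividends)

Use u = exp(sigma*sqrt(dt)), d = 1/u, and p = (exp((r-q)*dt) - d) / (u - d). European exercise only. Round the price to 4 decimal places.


dt = T/N = 0.666667
u = exp(sigma*sqrt(dt)) = 1.397610; d = 1/u = 0.715507
p = (exp((r-q)*dt) - d) / (u - d) = 0.447696
Discount per step: exp(-r*dt) = 0.979545
Stock lattice S(k, i) with i counting down-moves:
  k=0: S(0,0) = 104.6100
  k=1: S(1,0) = 146.2040; S(1,1) = 74.8492
  k=2: S(2,0) = 204.3361; S(2,1) = 104.6100; S(2,2) = 53.5551
  k=3: S(3,0) = 285.5822; S(3,1) = 146.2040; S(3,2) = 74.8492; S(3,3) = 38.3191
Terminal payoffs V(N, i) = max(K - S_T, 0):
  V(3,0) = 0.000000; V(3,1) = 0.000000; V(3,2) = 47.350790; V(3,3) = 83.880904
Backward induction: V(k, i) = exp(-r*dt) * [p * V(k+1, i) + (1-p) * V(k+1, i+1)].
  V(2,0) = exp(-r*dt) * [p*0.000000 + (1-p)*0.000000] = 0.000000
  V(2,1) = exp(-r*dt) * [p*0.000000 + (1-p)*47.350790] = 25.617114
  V(2,2) = exp(-r*dt) * [p*47.350790 + (1-p)*83.880904] = 66.145302
  V(1,0) = exp(-r*dt) * [p*0.000000 + (1-p)*25.617114] = 13.859041
  V(1,1) = exp(-r*dt) * [p*25.617114 + (1-p)*66.145302] = 47.019165
  V(0,0) = exp(-r*dt) * [p*13.859041 + (1-p)*47.019165] = 31.515423

Answer: Price = V(0,0) = 31.5154


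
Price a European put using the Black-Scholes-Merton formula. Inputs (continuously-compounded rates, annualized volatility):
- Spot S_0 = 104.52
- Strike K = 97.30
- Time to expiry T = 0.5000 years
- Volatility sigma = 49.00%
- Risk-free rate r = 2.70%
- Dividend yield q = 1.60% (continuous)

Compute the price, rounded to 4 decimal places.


Answer: Price = 10.2208

Derivation:
d1 = (ln(S/K) + (r - q + 0.5*sigma^2) * T) / (sigma * sqrt(T)) = 0.39570403
d2 = d1 - sigma * sqrt(T) = 0.04922171
exp(-rT) = 0.98659072; exp(-qT) = 0.99203191
P = K * exp(-rT) * N(-d2) - S_0 * exp(-qT) * N(-d1)
N(-d1) = 0.34616169; N(-d2) = 0.48037131
P = 97.3000 * 0.98659072 * 0.48037131 - 104.5200 * 0.99203191 * 0.34616169 = 10.2208


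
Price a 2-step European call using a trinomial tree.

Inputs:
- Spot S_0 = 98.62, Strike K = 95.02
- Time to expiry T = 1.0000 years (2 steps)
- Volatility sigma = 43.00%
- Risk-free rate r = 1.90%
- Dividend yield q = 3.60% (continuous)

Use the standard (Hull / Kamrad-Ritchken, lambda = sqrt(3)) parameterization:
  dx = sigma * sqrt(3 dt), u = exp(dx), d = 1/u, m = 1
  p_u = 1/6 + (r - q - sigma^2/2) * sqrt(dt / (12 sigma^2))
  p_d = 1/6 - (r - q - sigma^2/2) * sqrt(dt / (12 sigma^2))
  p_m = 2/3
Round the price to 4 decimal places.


dt = T/N = 0.500000; dx = sigma*sqrt(3*dt) = 0.526640
u = exp(dx) = 1.693234; d = 1/u = 0.590586
p_u = 0.114710, p_m = 0.666667, p_d = 0.218623
Discount per step: exp(-r*dt) = 0.990545
Stock lattice S(k, j) with j the centered position index:
  k=0: S(0,+0) = 98.6200
  k=1: S(1,-1) = 58.2436; S(1,+0) = 98.6200; S(1,+1) = 166.9867
  k=2: S(2,-2) = 34.3978; S(2,-1) = 58.2436; S(2,+0) = 98.6200; S(2,+1) = 166.9867; S(2,+2) = 282.7476
Terminal payoffs V(N, j) = max(S_T - K, 0):
  V(2,-2) = 0.000000; V(2,-1) = 0.000000; V(2,+0) = 3.600000; V(2,+1) = 71.966735; V(2,+2) = 187.727612
Backward induction: V(k, j) = exp(-r*dt) * [p_u * V(k+1, j+1) + p_m * V(k+1, j) + p_d * V(k+1, j-1)]
  V(1,-1) = exp(-r*dt) * [p_u*3.600000 + p_m*0.000000 + p_d*0.000000] = 0.409051
  V(1,+0) = exp(-r*dt) * [p_u*71.966735 + p_m*3.600000 + p_d*0.000000] = 10.554555
  V(1,+1) = exp(-r*dt) * [p_u*187.727612 + p_m*71.966735 + p_d*3.600000] = 69.634413
  V(0,+0) = exp(-r*dt) * [p_u*69.634413 + p_m*10.554555 + p_d*0.409051] = 14.970659

Answer: Price = V(0,0) = 14.9707


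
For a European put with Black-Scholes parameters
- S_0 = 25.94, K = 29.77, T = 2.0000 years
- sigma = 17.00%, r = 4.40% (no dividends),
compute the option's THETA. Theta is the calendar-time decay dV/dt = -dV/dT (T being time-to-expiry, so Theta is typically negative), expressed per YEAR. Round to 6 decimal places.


Answer: Theta = 0.133842

Derivation:
d1 = -0.0865789701; d2 = -0.3269952757
phi(d1) = 0.3974498596; exp(-qT) = 1.0000000000; exp(-rT) = 0.9157608767
Theta = -S*exp(-qT)*phi(d1)*sigma/(2*sqrt(T)) + r*K*exp(-rT)*N(-d2) - q*S*exp(-qT)*N(-d1)
N(-d1) = 0.5344969087; N(-d2) = 0.6281642708; sqrt(T) = 1.4142135624
Term 1 = -25.9400 * 1.0000000000 * 0.3974498596 * 0.1700 / (2 * 1.4142135624) = -0.6196639735
Term 2 = 0.0440 * 29.7700 * 0.9157608767 * 0.6281642708 = 0.7535061952
Term 3 = 0 (no dividend yield, q = 0)
Theta = -0.6196639735 + (0.7535061952) + (0.0000000000) = 0.133842


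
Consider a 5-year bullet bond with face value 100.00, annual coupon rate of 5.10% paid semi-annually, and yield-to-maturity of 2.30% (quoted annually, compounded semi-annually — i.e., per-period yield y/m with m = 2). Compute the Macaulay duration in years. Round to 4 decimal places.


Answer: Macaulay duration = 4.5136 years

Derivation:
Coupon per period c = face * coupon_rate / m = 2.550000
Periods per year m = 2; per-period yield y/m = 0.011500
Number of cashflows N = 10
Cashflows (t years, CF_t, discount factor 1/(1+y/m)^(m*t), PV):
  t = 0.5000: CF_t = 2.550000, DF = 0.988631, PV = 2.521008
  t = 1.0000: CF_t = 2.550000, DF = 0.977391, PV = 2.492346
  t = 1.5000: CF_t = 2.550000, DF = 0.966279, PV = 2.464010
  t = 2.0000: CF_t = 2.550000, DF = 0.955293, PV = 2.435996
  t = 2.5000: CF_t = 2.550000, DF = 0.944432, PV = 2.408301
  t = 3.0000: CF_t = 2.550000, DF = 0.933694, PV = 2.380920
  t = 3.5000: CF_t = 2.550000, DF = 0.923079, PV = 2.353851
  t = 4.0000: CF_t = 2.550000, DF = 0.912584, PV = 2.327089
  t = 4.5000: CF_t = 2.550000, DF = 0.902209, PV = 2.300632
  t = 5.0000: CF_t = 102.550000, DF = 0.891951, PV = 91.469603
Price P = sum_t PV_t = 113.153758
Macaulay numerator sum_t t * PV_t:
  t * PV_t at t = 0.5000: 1.260504
  t * PV_t at t = 1.0000: 2.492346
  t * PV_t at t = 1.5000: 3.696015
  t * PV_t at t = 2.0000: 4.871993
  t * PV_t at t = 2.5000: 6.020752
  t * PV_t at t = 3.0000: 7.142761
  t * PV_t at t = 3.5000: 8.238479
  t * PV_t at t = 4.0000: 9.308358
  t * PV_t at t = 4.5000: 10.352845
  t * PV_t at t = 5.0000: 457.348014
Macaulay duration D = (sum_t t * PV_t) / P = 510.732068 / 113.153758 = 4.513611


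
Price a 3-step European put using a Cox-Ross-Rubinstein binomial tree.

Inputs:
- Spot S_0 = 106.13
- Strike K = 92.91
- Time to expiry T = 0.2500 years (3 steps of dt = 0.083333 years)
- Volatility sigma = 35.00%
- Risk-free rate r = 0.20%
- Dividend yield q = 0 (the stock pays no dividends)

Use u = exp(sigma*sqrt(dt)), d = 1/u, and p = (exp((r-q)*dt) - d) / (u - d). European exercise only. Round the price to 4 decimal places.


Answer: Price = V(0,0) = 2.0946

Derivation:
dt = T/N = 0.083333
u = exp(sigma*sqrt(dt)) = 1.106317; d = 1/u = 0.903900
p = (exp((r-q)*dt) - d) / (u - d) = 0.475586
Discount per step: exp(-r*dt) = 0.999833
Stock lattice S(k, i) with i counting down-moves:
  k=0: S(0,0) = 106.1300
  k=1: S(1,0) = 117.4134; S(1,1) = 95.9309
  k=2: S(2,0) = 129.8964; S(2,1) = 106.1300; S(2,2) = 86.7120
  k=3: S(3,0) = 143.7066; S(3,1) = 117.4134; S(3,2) = 95.9309; S(3,3) = 78.3790
Terminal payoffs V(N, i) = max(K - S_T, 0):
  V(3,0) = 0.000000; V(3,1) = 0.000000; V(3,2) = 0.000000; V(3,3) = 14.531013
Backward induction: V(k, i) = exp(-r*dt) * [p * V(k+1, i) + (1-p) * V(k+1, i+1)].
  V(2,0) = exp(-r*dt) * [p*0.000000 + (1-p)*0.000000] = 0.000000
  V(2,1) = exp(-r*dt) * [p*0.000000 + (1-p)*0.000000] = 0.000000
  V(2,2) = exp(-r*dt) * [p*0.000000 + (1-p)*14.531013] = 7.618999
  V(1,0) = exp(-r*dt) * [p*0.000000 + (1-p)*0.000000] = 0.000000
  V(1,1) = exp(-r*dt) * [p*0.000000 + (1-p)*7.618999] = 3.994845
  V(0,0) = exp(-r*dt) * [p*0.000000 + (1-p)*3.994845] = 2.094604


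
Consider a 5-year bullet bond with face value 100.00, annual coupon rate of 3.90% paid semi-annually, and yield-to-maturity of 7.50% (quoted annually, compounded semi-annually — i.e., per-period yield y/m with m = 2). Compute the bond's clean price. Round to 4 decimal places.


Coupon per period c = face * coupon_rate / m = 1.950000
Periods per year m = 2; per-period yield y/m = 0.037500
Number of cashflows N = 10
Cashflows (t years, CF_t, discount factor 1/(1+y/m)^(m*t), PV):
  t = 0.5000: CF_t = 1.950000, DF = 0.963855, PV = 1.879518
  t = 1.0000: CF_t = 1.950000, DF = 0.929017, PV = 1.811584
  t = 1.5000: CF_t = 1.950000, DF = 0.895438, PV = 1.746105
  t = 2.0000: CF_t = 1.950000, DF = 0.863073, PV = 1.682993
  t = 2.5000: CF_t = 1.950000, DF = 0.831878, PV = 1.622161
  t = 3.0000: CF_t = 1.950000, DF = 0.801810, PV = 1.563529
  t = 3.5000: CF_t = 1.950000, DF = 0.772829, PV = 1.507016
  t = 4.0000: CF_t = 1.950000, DF = 0.744895, PV = 1.452546
  t = 4.5000: CF_t = 1.950000, DF = 0.717971, PV = 1.400044
  t = 5.0000: CF_t = 101.950000, DF = 0.692020, PV = 70.551488
Price P = sum_t PV_t = 85.216983

Answer: Price = 85.2170


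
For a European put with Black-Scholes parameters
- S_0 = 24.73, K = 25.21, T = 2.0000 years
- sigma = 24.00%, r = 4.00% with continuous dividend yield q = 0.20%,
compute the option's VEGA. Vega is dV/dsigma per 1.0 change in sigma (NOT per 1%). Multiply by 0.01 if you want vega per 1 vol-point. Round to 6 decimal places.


Answer: Vega = 13.129648

Derivation:
d1 = 0.3369845244; d2 = -0.0024267306
phi(d1) = 0.3769216952; exp(-qT) = 0.9960079893; exp(-rT) = 0.9231163464
Vega = S * exp(-qT) * phi(d1) * sqrt(T) = 24.7300 * 0.9960079893 * 0.3769216952 * 1.4142135624 = 13.129648


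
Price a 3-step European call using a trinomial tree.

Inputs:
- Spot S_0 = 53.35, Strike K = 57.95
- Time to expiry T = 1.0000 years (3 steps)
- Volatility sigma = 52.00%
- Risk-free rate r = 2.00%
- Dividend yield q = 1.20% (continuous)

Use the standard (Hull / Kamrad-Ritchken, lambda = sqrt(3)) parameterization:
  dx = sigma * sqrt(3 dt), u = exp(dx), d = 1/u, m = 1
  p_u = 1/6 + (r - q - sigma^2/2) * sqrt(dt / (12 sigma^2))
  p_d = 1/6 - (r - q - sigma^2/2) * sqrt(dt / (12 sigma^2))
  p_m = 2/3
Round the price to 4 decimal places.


Answer: Price = V(0,0) = 8.8100

Derivation:
dt = T/N = 0.333333; dx = sigma*sqrt(3*dt) = 0.520000
u = exp(dx) = 1.682028; d = 1/u = 0.594521
p_u = 0.125897, p_m = 0.666667, p_d = 0.207436
Discount per step: exp(-r*dt) = 0.993356
Stock lattice S(k, j) with j the centered position index:
  k=0: S(0,+0) = 53.3500
  k=1: S(1,-1) = 31.7177; S(1,+0) = 53.3500; S(1,+1) = 89.7362
  k=2: S(2,-2) = 18.8568; S(2,-1) = 31.7177; S(2,+0) = 53.3500; S(2,+1) = 89.7362; S(2,+2) = 150.9387
  k=3: S(3,-3) = 11.2108; S(3,-2) = 18.8568; S(3,-1) = 31.7177; S(3,+0) = 53.3500; S(3,+1) = 89.7362; S(3,+2) = 150.9387; S(3,+3) = 253.8831
Terminal payoffs V(N, j) = max(S_T - K, 0):
  V(3,-3) = 0.000000; V(3,-2) = 0.000000; V(3,-1) = 0.000000; V(3,+0) = 0.000000; V(3,+1) = 31.786175; V(3,+2) = 92.988728; V(3,+3) = 195.933113
Backward induction: V(k, j) = exp(-r*dt) * [p_u * V(k+1, j+1) + p_m * V(k+1, j) + p_d * V(k+1, j-1)]
  V(2,-2) = exp(-r*dt) * [p_u*0.000000 + p_m*0.000000 + p_d*0.000000] = 0.000000
  V(2,-1) = exp(-r*dt) * [p_u*0.000000 + p_m*0.000000 + p_d*0.000000] = 0.000000
  V(2,+0) = exp(-r*dt) * [p_u*31.786175 + p_m*0.000000 + p_d*0.000000] = 3.975208
  V(2,+1) = exp(-r*dt) * [p_u*92.988728 + p_m*31.786175 + p_d*0.000000] = 32.679236
  V(2,+2) = exp(-r*dt) * [p_u*195.933113 + p_m*92.988728 + p_d*31.786175] = 92.633933
  V(1,-1) = exp(-r*dt) * [p_u*3.975208 + p_m*0.000000 + p_d*0.000000] = 0.497143
  V(1,+0) = exp(-r*dt) * [p_u*32.679236 + p_m*3.975208 + p_d*0.000000] = 6.719425
  V(1,+1) = exp(-r*dt) * [p_u*92.633933 + p_m*32.679236 + p_d*3.975208] = 34.045405
  V(0,+0) = exp(-r*dt) * [p_u*34.045405 + p_m*6.719425 + p_d*0.497143] = 8.810041


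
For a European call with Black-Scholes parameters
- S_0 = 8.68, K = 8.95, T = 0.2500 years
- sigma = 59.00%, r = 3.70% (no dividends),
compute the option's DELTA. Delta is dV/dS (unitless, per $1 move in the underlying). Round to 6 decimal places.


d1 = 0.0750186318; d2 = -0.2199813682
phi(d1) = 0.3978212756; exp(-qT) = 1.0000000000; exp(-rT) = 0.9907926496
N(d1) = 0.5299000562
Delta = exp(-qT) * N(d1) = 1.0000000000 * 0.5299000562 = 0.529900

Answer: Delta = 0.529900


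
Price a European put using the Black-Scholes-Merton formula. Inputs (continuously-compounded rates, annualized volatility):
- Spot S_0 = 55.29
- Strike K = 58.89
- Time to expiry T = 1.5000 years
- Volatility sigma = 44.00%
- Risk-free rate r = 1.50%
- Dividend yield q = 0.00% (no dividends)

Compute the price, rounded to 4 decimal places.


Answer: Price = 13.1655

Derivation:
d1 = (ln(S/K) + (r - q + 0.5*sigma^2) * T) / (sigma * sqrt(T)) = 0.19414204
d2 = d1 - sigma * sqrt(T) = -0.34474571
exp(-rT) = 0.97775124; exp(-qT) = 1.00000000
P = K * exp(-rT) * N(-d2) - S_0 * exp(-qT) * N(-d1)
N(-d1) = 0.42303233; N(-d2) = 0.63485722
P = 58.8900 * 0.97775124 * 0.63485722 - 55.2900 * 1.00000000 * 0.42303233 = 13.1655


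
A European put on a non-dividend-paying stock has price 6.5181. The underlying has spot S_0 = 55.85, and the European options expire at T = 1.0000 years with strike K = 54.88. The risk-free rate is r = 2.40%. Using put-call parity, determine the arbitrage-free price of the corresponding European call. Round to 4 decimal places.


Answer: Call price = 8.7895

Derivation:
Put-call parity: C - P = S_0 * exp(-qT) - K * exp(-rT).
S_0 * exp(-qT) = 55.8500 * 1.00000000 = 55.85000000
K * exp(-rT) = 54.8800 * 0.97628571 = 53.57855975
C = P + S*exp(-qT) - K*exp(-rT)
C = 6.5181 + 55.85000000 - 53.57855975 = 8.7895


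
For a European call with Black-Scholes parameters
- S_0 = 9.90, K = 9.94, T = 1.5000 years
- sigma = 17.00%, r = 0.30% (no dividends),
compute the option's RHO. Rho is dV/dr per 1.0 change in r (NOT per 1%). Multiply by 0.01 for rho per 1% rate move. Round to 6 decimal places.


Answer: Rho = 6.819422

Derivation:
d1 = 0.1063498154; d2 = -0.1018568127
phi(d1) = 0.3966925725; exp(-qT) = 1.0000000000; exp(-rT) = 0.9955101098
N(d2) = 0.4594351650
Rho = K*T*exp(-rT)*N(d2) = 9.9400 * 1.5000 * 0.9955101098 * 0.4594351650 = 6.819422


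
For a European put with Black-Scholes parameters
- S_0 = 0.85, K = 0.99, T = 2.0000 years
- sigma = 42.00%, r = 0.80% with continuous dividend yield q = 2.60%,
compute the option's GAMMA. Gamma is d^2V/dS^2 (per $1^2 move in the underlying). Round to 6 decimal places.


d1 = -0.0203185343; d2 = -0.6142882305
phi(d1) = 0.3988599387; exp(-qT) = 0.9493288668; exp(-rT) = 0.9841273201
Gamma = exp(-qT) * phi(d1) / (S * sigma * sqrt(T)) = 0.9493288668 * 0.3988599387 / (0.8500 * 0.4200 * 1.4142135624) = 0.749987

Answer: Gamma = 0.749987


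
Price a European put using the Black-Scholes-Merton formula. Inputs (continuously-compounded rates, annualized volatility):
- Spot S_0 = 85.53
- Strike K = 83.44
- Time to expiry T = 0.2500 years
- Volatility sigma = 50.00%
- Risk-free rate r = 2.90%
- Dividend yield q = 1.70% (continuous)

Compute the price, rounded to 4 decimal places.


Answer: Price = 7.2424

Derivation:
d1 = (ln(S/K) + (r - q + 0.5*sigma^2) * T) / (sigma * sqrt(T)) = 0.23595752
d2 = d1 - sigma * sqrt(T) = -0.01404248
exp(-rT) = 0.99277622; exp(-qT) = 0.99575902
P = K * exp(-rT) * N(-d2) - S_0 * exp(-qT) * N(-d1)
N(-d1) = 0.40673282; N(-d2) = 0.50560195
P = 83.4400 * 0.99277622 * 0.50560195 - 85.5300 * 0.99575902 * 0.40673282 = 7.2424


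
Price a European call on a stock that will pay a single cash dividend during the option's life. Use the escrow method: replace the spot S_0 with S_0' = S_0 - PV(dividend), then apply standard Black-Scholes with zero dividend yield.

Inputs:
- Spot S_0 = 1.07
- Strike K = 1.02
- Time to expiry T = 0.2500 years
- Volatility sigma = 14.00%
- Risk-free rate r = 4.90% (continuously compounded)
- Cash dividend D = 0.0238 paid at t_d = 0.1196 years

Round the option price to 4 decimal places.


PV(D) = D * exp(-r * t_d) = 0.0238 * 0.99415674 = 0.02366093
S_0' = S_0 - PV(D) = 1.0700 - 0.02366093 = 1.04633907
d1 = (ln(S_0'/K) + (r + sigma^2/2)*T) / (sigma*sqrt(T)) = 0.57421206
d2 = d1 - sigma*sqrt(T) = 0.50421206
exp(-rT) = 0.98782473
N(d1) = 0.71708785; N(d2) = 0.69294382
C = S_0' * N(d1) - K * exp(-rT) * N(d2) = 1.04633907 * 0.71708785 - 1.0200 * 0.98782473 * 0.69294382 = 0.0521

Answer: Price = 0.0521


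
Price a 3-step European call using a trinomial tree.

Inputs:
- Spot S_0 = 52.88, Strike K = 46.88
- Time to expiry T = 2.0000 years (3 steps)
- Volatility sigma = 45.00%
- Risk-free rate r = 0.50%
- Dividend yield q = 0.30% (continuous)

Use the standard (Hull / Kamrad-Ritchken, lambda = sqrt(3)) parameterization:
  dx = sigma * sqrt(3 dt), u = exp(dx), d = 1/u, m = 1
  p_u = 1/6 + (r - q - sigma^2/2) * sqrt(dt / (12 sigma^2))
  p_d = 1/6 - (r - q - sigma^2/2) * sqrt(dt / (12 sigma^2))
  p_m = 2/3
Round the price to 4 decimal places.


dt = T/N = 0.666667; dx = sigma*sqrt(3*dt) = 0.636396
u = exp(dx) = 1.889658; d = 1/u = 0.529196
p_u = 0.114681, p_m = 0.666667, p_d = 0.218652
Discount per step: exp(-r*dt) = 0.996672
Stock lattice S(k, j) with j the centered position index:
  k=0: S(0,+0) = 52.8800
  k=1: S(1,-1) = 27.9839; S(1,+0) = 52.8800; S(1,+1) = 99.9251
  k=2: S(2,-2) = 14.8090; S(2,-1) = 27.9839; S(2,+0) = 52.8800; S(2,+1) = 99.9251; S(2,+2) = 188.8244
  k=3: S(3,-3) = 7.8368; S(3,-2) = 14.8090; S(3,-1) = 27.9839; S(3,+0) = 52.8800; S(3,+1) = 99.9251; S(3,+2) = 188.8244; S(3,+3) = 356.8136
Terminal payoffs V(N, j) = max(S_T - K, 0):
  V(3,-3) = 0.000000; V(3,-2) = 0.000000; V(3,-1) = 0.000000; V(3,+0) = 6.000000; V(3,+1) = 53.045139; V(3,+2) = 141.944385; V(3,+3) = 309.933596
Backward induction: V(k, j) = exp(-r*dt) * [p_u * V(k+1, j+1) + p_m * V(k+1, j) + p_d * V(k+1, j-1)]
  V(2,-2) = exp(-r*dt) * [p_u*0.000000 + p_m*0.000000 + p_d*0.000000] = 0.000000
  V(2,-1) = exp(-r*dt) * [p_u*6.000000 + p_m*0.000000 + p_d*0.000000] = 0.685798
  V(2,+0) = exp(-r*dt) * [p_u*53.045139 + p_m*6.000000 + p_d*0.000000] = 10.049727
  V(2,+1) = exp(-r*dt) * [p_u*141.944385 + p_m*53.045139 + p_d*6.000000] = 52.777476
  V(2,+2) = exp(-r*dt) * [p_u*309.933596 + p_m*141.944385 + p_d*53.045139] = 141.299800
  V(1,-1) = exp(-r*dt) * [p_u*10.049727 + p_m*0.685798 + p_d*0.000000] = 1.604357
  V(1,+0) = exp(-r*dt) * [p_u*52.777476 + p_m*10.049727 + p_d*0.685798] = 12.859418
  V(1,+1) = exp(-r*dt) * [p_u*141.299800 + p_m*52.777476 + p_d*10.049727] = 53.408487
  V(0,+0) = exp(-r*dt) * [p_u*53.408487 + p_m*12.859418 + p_d*1.604357] = 14.998613

Answer: Price = V(0,0) = 14.9986


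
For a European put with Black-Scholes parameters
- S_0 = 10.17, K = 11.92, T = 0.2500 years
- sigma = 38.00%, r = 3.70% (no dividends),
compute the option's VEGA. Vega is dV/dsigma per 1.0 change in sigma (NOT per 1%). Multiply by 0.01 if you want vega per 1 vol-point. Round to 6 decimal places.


d1 = -0.6919760609; d2 = -0.8819760609
phi(d1) = 0.3140026142; exp(-qT) = 1.0000000000; exp(-rT) = 0.9907926496
Vega = S * exp(-qT) * phi(d1) * sqrt(T) = 10.1700 * 1.0000000000 * 0.3140026142 * 0.5000000000 = 1.596703

Answer: Vega = 1.596703


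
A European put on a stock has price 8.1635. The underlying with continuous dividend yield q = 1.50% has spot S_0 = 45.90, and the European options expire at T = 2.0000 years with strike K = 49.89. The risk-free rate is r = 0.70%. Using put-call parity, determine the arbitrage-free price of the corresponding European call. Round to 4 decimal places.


Answer: Call price = 3.5105

Derivation:
Put-call parity: C - P = S_0 * exp(-qT) - K * exp(-rT).
S_0 * exp(-qT) = 45.9000 * 0.97044553 = 44.54344999
K * exp(-rT) = 49.8900 * 0.98609754 = 49.19640648
C = P + S*exp(-qT) - K*exp(-rT)
C = 8.1635 + 44.54344999 - 49.19640648 = 3.5105


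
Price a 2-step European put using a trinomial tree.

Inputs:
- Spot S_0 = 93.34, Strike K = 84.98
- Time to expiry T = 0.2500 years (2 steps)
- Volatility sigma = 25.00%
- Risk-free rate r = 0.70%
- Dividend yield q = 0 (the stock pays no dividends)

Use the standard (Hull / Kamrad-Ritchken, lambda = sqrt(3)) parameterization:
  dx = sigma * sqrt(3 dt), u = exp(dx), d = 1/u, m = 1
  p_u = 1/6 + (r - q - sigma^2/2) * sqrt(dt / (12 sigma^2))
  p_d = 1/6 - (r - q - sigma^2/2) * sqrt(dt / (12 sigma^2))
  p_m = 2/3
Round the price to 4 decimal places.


dt = T/N = 0.125000; dx = sigma*sqrt(3*dt) = 0.153093
u = exp(dx) = 1.165433; d = 1/u = 0.858050
p_u = 0.156767, p_m = 0.666667, p_d = 0.176567
Discount per step: exp(-r*dt) = 0.999125
Stock lattice S(k, j) with j the centered position index:
  k=0: S(0,+0) = 93.3400
  k=1: S(1,-1) = 80.0904; S(1,+0) = 93.3400; S(1,+1) = 108.7816
  k=2: S(2,-2) = 68.7215; S(2,-1) = 80.0904; S(2,+0) = 93.3400; S(2,+1) = 108.7816; S(2,+2) = 126.7777
Terminal payoffs V(N, j) = max(K - S_T, 0):
  V(2,-2) = 16.258471; V(2,-1) = 4.889629; V(2,+0) = 0.000000; V(2,+1) = 0.000000; V(2,+2) = 0.000000
Backward induction: V(k, j) = exp(-r*dt) * [p_u * V(k+1, j+1) + p_m * V(k+1, j) + p_d * V(k+1, j-1)]
  V(1,-1) = exp(-r*dt) * [p_u*0.000000 + p_m*4.889629 + p_d*16.258471] = 6.125095
  V(1,+0) = exp(-r*dt) * [p_u*0.000000 + p_m*0.000000 + p_d*4.889629] = 0.862591
  V(1,+1) = exp(-r*dt) * [p_u*0.000000 + p_m*0.000000 + p_d*0.000000] = 0.000000
  V(0,+0) = exp(-r*dt) * [p_u*0.000000 + p_m*0.862591 + p_d*6.125095] = 1.655099

Answer: Price = V(0,0) = 1.6551


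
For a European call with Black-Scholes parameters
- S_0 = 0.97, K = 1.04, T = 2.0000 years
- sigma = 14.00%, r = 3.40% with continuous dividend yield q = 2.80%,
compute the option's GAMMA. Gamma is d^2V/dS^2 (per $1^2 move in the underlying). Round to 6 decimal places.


d1 = -0.1923326436; d2 = -0.3903225424
phi(d1) = 0.3916312949; exp(-qT) = 0.9455391359; exp(-rT) = 0.9342604736
Gamma = exp(-qT) * phi(d1) / (S * sigma * sqrt(T)) = 0.9455391359 * 0.3916312949 / (0.9700 * 0.1400 * 1.4142135624) = 1.928156

Answer: Gamma = 1.928156


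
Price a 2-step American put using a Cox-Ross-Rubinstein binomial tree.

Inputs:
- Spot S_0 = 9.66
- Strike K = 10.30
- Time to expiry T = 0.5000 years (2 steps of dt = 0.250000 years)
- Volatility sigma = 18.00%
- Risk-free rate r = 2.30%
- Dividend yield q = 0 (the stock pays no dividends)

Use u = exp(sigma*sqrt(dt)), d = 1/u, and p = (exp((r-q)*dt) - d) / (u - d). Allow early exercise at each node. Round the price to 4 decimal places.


Answer: Price = V(0,0) = 0.8757

Derivation:
dt = T/N = 0.250000
u = exp(sigma*sqrt(dt)) = 1.094174; d = 1/u = 0.913931
p = (exp((r-q)*dt) - d) / (u - d) = 0.509508
Discount per step: exp(-r*dt) = 0.994266
Stock lattice S(k, i) with i counting down-moves:
  k=0: S(0,0) = 9.6600
  k=1: S(1,0) = 10.5697; S(1,1) = 8.8286
  k=2: S(2,0) = 11.5651; S(2,1) = 9.6600; S(2,2) = 8.0687
Terminal payoffs V(N, i) = max(K - S_T, 0):
  V(2,0) = 0.000000; V(2,1) = 0.640000; V(2,2) = 2.231290
Backward induction: V(k, i) = exp(-r*dt) * [p * V(k+1, i) + (1-p) * V(k+1, i+1)]; then take max(V_cont, immediate exercise) for American.
  V(1,0) = exp(-r*dt) * [p*0.000000 + (1-p)*0.640000] = 0.312115; exercise = 0.000000; V(1,0) = max -> 0.312115
  V(1,1) = exp(-r*dt) * [p*0.640000 + (1-p)*2.231290] = 1.412370; exercise = 1.471425; V(1,1) = max -> 1.471425
  V(0,0) = exp(-r*dt) * [p*0.312115 + (1-p)*1.471425] = 0.875697; exercise = 0.640000; V(0,0) = max -> 0.875697


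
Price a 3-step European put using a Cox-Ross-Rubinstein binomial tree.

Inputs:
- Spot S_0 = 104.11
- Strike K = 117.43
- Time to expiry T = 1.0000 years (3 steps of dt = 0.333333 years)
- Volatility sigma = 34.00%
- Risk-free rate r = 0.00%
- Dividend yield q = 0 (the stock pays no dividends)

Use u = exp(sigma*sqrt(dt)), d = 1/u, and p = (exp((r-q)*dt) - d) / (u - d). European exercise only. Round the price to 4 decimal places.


Answer: Price = V(0,0) = 22.8640

Derivation:
dt = T/N = 0.333333
u = exp(sigma*sqrt(dt)) = 1.216891; d = 1/u = 0.821766
p = (exp((r-q)*dt) - d) / (u - d) = 0.451082
Discount per step: exp(-r*dt) = 1.000000
Stock lattice S(k, i) with i counting down-moves:
  k=0: S(0,0) = 104.1100
  k=1: S(1,0) = 126.6905; S(1,1) = 85.5541
  k=2: S(2,0) = 154.1685; S(2,1) = 104.1100; S(2,2) = 70.3055
  k=3: S(3,0) = 187.6062; S(3,1) = 126.6905; S(3,2) = 85.5541; S(3,3) = 57.7747
Terminal payoffs V(N, i) = max(K - S_T, 0):
  V(3,0) = 0.000000; V(3,1) = 0.000000; V(3,2) = 31.875899; V(3,3) = 59.655312
Backward induction: V(k, i) = exp(-r*dt) * [p * V(k+1, i) + (1-p) * V(k+1, i+1)].
  V(2,0) = exp(-r*dt) * [p*0.000000 + (1-p)*0.000000] = 0.000000
  V(2,1) = exp(-r*dt) * [p*0.000000 + (1-p)*31.875899] = 17.497248
  V(2,2) = exp(-r*dt) * [p*31.875899 + (1-p)*59.655312] = 47.124513
  V(1,0) = exp(-r*dt) * [p*0.000000 + (1-p)*17.497248] = 9.604551
  V(1,1) = exp(-r*dt) * [p*17.497248 + (1-p)*47.124513] = 33.760181
  V(0,0) = exp(-r*dt) * [p*9.604551 + (1-p)*33.760181] = 22.864006


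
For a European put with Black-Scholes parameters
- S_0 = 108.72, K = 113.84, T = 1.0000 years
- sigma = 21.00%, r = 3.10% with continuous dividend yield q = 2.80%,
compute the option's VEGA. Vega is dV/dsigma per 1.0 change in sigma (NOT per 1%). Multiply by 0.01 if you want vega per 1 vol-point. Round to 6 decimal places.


d1 = -0.0998484949; d2 = -0.3098484949
phi(d1) = 0.3969585570; exp(-qT) = 0.9723883668; exp(-rT) = 0.9694755731
Vega = S * exp(-qT) * phi(d1) * sqrt(T) = 108.7200 * 0.9723883668 * 0.3969585570 * 1.0000000000 = 41.965690

Answer: Vega = 41.965690


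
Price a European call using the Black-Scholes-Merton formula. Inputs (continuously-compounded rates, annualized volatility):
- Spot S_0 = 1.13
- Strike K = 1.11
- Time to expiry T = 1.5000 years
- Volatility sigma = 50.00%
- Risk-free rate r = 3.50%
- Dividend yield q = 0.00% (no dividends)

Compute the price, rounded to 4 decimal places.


d1 = (ln(S/K) + (r - q + 0.5*sigma^2) * T) / (sigma * sqrt(T)) = 0.42107973
d2 = d1 - sigma * sqrt(T) = -0.19129271
exp(-rT) = 0.94885432; exp(-qT) = 1.00000000
C = S_0 * exp(-qT) * N(d1) - K * exp(-rT) * N(d2)
N(d1) = 0.66315157; N(d2) = 0.42414814
C = 1.1300 * 1.00000000 * 0.66315157 - 1.1100 * 0.94885432 * 0.42414814 = 0.3026

Answer: Price = 0.3026


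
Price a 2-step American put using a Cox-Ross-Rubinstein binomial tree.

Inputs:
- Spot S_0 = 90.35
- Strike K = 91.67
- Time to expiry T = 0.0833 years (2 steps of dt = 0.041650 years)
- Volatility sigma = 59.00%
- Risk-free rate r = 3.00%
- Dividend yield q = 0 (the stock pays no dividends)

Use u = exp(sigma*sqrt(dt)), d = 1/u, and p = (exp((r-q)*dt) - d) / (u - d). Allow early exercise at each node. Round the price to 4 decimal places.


dt = T/N = 0.041650
u = exp(sigma*sqrt(dt)) = 1.127958; d = 1/u = 0.886558
p = (exp((r-q)*dt) - d) / (u - d) = 0.475113
Discount per step: exp(-r*dt) = 0.998751
Stock lattice S(k, i) with i counting down-moves:
  k=0: S(0,0) = 90.3500
  k=1: S(1,0) = 101.9110; S(1,1) = 80.1005
  k=2: S(2,0) = 114.9514; S(2,1) = 90.3500; S(2,2) = 71.0137
Terminal payoffs V(N, i) = max(K - S_T, 0):
  V(2,0) = 0.000000; V(2,1) = 1.320000; V(2,2) = 20.656308
Backward induction: V(k, i) = exp(-r*dt) * [p * V(k+1, i) + (1-p) * V(k+1, i+1)]; then take max(V_cont, immediate exercise) for American.
  V(1,0) = exp(-r*dt) * [p*0.000000 + (1-p)*1.320000] = 0.691985; exercise = 0.000000; V(1,0) = max -> 0.691985
  V(1,1) = exp(-r*dt) * [p*1.320000 + (1-p)*20.656308] = 11.455049; exercise = 11.569519; V(1,1) = max -> 11.569519
  V(0,0) = exp(-r*dt) * [p*0.691985 + (1-p)*11.569519] = 6.393464; exercise = 1.320000; V(0,0) = max -> 6.393464

Answer: Price = V(0,0) = 6.3935


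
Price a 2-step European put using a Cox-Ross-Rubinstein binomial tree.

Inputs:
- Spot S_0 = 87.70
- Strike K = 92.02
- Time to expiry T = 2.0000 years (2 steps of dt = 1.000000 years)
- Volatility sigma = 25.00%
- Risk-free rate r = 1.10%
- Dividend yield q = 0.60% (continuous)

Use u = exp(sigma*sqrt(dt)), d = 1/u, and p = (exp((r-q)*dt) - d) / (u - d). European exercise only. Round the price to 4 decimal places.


Answer: Price = V(0,0) = 13.6740

Derivation:
dt = T/N = 1.000000
u = exp(sigma*sqrt(dt)) = 1.284025; d = 1/u = 0.778801
p = (exp((r-q)*dt) - d) / (u - d) = 0.447745
Discount per step: exp(-r*dt) = 0.989060
Stock lattice S(k, i) with i counting down-moves:
  k=0: S(0,0) = 87.7000
  k=1: S(1,0) = 112.6090; S(1,1) = 68.3008
  k=2: S(2,0) = 144.5929; S(2,1) = 87.7000; S(2,2) = 53.1927
Terminal payoffs V(N, i) = max(K - S_T, 0):
  V(2,0) = 0.000000; V(2,1) = 4.320000; V(2,2) = 38.827261
Backward induction: V(k, i) = exp(-r*dt) * [p * V(k+1, i) + (1-p) * V(k+1, i+1)].
  V(1,0) = exp(-r*dt) * [p*0.000000 + (1-p)*4.320000] = 2.359643
  V(1,1) = exp(-r*dt) * [p*4.320000 + (1-p)*38.827261] = 23.121076
  V(0,0) = exp(-r*dt) * [p*2.359643 + (1-p)*23.121076] = 13.674007


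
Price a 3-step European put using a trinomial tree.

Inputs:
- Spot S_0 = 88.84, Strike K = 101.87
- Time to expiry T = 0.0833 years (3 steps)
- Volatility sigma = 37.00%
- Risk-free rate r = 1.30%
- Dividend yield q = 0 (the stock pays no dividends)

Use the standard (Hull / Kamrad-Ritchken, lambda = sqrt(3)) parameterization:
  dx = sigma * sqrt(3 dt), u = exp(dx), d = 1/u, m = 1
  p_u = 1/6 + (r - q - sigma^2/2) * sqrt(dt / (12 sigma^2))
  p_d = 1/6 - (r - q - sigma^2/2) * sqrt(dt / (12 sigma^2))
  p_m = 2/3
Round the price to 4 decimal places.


dt = T/N = 0.027767; dx = sigma*sqrt(3*dt) = 0.106788
u = exp(dx) = 1.112699; d = 1/u = 0.898716
p_u = 0.159458, p_m = 0.666667, p_d = 0.173876
Discount per step: exp(-r*dt) = 0.999639
Stock lattice S(k, j) with j the centered position index:
  k=0: S(0,+0) = 88.8400
  k=1: S(1,-1) = 79.8419; S(1,+0) = 88.8400; S(1,+1) = 98.8522
  k=2: S(2,-2) = 71.7552; S(2,-1) = 79.8419; S(2,+0) = 88.8400; S(2,+1) = 98.8522; S(2,+2) = 109.9927
  k=3: S(3,-3) = 64.4875; S(3,-2) = 71.7552; S(3,-1) = 79.8419; S(3,+0) = 88.8400; S(3,+1) = 98.8522; S(3,+2) = 109.9927; S(3,+3) = 122.3887
Terminal payoffs V(N, j) = max(K - S_T, 0):
  V(3,-3) = 37.382482; V(3,-2) = 30.114814; V(3,-1) = 22.028089; V(3,+0) = 13.030000; V(3,+1) = 3.017837; V(3,+2) = 0.000000; V(3,+3) = 0.000000
Backward induction: V(k, j) = exp(-r*dt) * [p_u * V(k+1, j+1) + p_m * V(k+1, j) + p_d * V(k+1, j-1)]
  V(2,-2) = exp(-r*dt) * [p_u*22.028089 + p_m*30.114814 + p_d*37.382482] = 30.078134
  V(2,-1) = exp(-r*dt) * [p_u*13.030000 + p_m*22.028089 + p_d*30.114814] = 21.991419
  V(2,+0) = exp(-r*dt) * [p_u*3.017837 + p_m*13.030000 + p_d*22.028089] = 12.993340
  V(2,+1) = exp(-r*dt) * [p_u*0.000000 + p_m*3.017837 + p_d*13.030000] = 4.275946
  V(2,+2) = exp(-r*dt) * [p_u*0.000000 + p_m*0.000000 + p_d*3.017837] = 0.524539
  V(1,-1) = exp(-r*dt) * [p_u*12.993340 + p_m*21.991419 + p_d*30.078134] = 21.954762
  V(1,+0) = exp(-r*dt) * [p_u*4.275946 + p_m*12.993340 + p_d*21.991419] = 13.163078
  V(1,+1) = exp(-r*dt) * [p_u*0.524539 + p_m*4.275946 + p_d*12.993340] = 5.191623
  V(0,+0) = exp(-r*dt) * [p_u*5.191623 + p_m*13.163078 + p_d*21.954762] = 13.415784

Answer: Price = V(0,0) = 13.4158
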